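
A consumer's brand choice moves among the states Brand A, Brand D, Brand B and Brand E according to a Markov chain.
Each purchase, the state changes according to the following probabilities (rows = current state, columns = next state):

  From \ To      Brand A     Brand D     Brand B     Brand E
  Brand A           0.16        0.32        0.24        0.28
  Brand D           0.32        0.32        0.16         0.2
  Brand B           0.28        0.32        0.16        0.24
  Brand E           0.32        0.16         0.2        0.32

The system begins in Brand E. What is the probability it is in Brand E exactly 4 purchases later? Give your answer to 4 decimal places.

0.2607

Propagate the distribution vector 4 purchases from Brand E.
After 0 purchases: (0.0000, 0.0000, 0.0000, 1.0000)
After 1 purchase: (0.3200, 0.1600, 0.2000, 0.3200)
After 2 purchases: (0.2608, 0.2688, 0.1984, 0.2720)
After 3 purchases: (0.2703, 0.2765, 0.1917, 0.2614)
After 4 purchases: (0.2691, 0.2782, 0.1921, 0.2607)
P(in Brand E after 4 purchases) = 0.2607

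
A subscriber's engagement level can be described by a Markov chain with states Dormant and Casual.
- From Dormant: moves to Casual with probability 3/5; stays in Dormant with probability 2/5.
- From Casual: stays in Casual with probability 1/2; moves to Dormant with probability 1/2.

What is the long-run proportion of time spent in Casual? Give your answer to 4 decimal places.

0.5455

Let the stationary distribution be π with π = πP and π_1 + π_2 = 1.
π_1 = 0.4·π_1 + 0.5·π_2
Solving with the normalization constraint gives π = (0.4545, 0.5455).
So the stationary probability of Casual is 0.5455.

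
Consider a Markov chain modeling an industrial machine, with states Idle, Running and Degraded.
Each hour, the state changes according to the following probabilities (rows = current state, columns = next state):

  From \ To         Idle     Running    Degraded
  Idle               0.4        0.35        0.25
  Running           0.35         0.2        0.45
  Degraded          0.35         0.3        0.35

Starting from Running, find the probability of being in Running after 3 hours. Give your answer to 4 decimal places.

Propagate the distribution vector 3 hours from Running.
After 0 hours: (0.0000, 1.0000, 0.0000)
After 1 hour: (0.3500, 0.2000, 0.4500)
After 2 hours: (0.3675, 0.2975, 0.3350)
After 3 hours: (0.3684, 0.2886, 0.3430)
P(in Running after 3 hours) = 0.2886

0.2886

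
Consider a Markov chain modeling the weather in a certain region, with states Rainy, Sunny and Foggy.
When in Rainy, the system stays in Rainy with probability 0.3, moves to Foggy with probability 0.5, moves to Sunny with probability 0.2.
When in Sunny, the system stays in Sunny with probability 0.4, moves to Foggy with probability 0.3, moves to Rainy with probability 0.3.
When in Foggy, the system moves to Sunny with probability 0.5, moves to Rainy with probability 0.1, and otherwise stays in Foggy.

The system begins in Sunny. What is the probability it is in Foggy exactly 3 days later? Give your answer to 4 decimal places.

0.3870

Propagate the distribution vector 3 days from Sunny.
After 0 days: (0.0000, 1.0000, 0.0000)
After 1 day: (0.3000, 0.4000, 0.3000)
After 2 days: (0.2400, 0.3700, 0.3900)
After 3 days: (0.2220, 0.3910, 0.3870)
P(in Foggy after 3 days) = 0.3870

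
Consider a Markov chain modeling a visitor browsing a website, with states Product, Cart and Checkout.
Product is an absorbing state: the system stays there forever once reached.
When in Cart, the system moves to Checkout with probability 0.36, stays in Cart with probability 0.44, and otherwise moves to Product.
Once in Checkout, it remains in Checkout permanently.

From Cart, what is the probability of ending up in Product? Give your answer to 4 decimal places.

0.3571

Let h(s) be the probability of absorption at Product starting from transient state s. Then h(Product) = 1 and h(Checkout) = 0. By first-step analysis:
h(Cart) = 0.2·1 + 0.44·h(Cart) + 0.36·0
Solving: h(Cart) = 0.3571.
Starting from Cart, the probability is 0.3571.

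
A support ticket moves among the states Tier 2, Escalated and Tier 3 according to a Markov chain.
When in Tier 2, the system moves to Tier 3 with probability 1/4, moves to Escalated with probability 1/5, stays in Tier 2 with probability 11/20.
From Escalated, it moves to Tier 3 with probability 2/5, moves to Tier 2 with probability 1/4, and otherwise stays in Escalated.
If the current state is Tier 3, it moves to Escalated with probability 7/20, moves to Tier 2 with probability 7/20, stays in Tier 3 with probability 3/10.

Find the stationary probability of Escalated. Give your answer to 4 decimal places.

Let the stationary distribution be π with π = πP and π_1 + π_2 + π_3 = 1.
π_1 = 0.55·π_1 + 0.25·π_2 + 0.35·π_3
π_2 = 0.2·π_1 + 0.35·π_2 + 0.35·π_3
Solving with the normalization constraint gives π = (0.4013, 0.2898, 0.3089).
So the stationary probability of Escalated is 0.2898.

0.2898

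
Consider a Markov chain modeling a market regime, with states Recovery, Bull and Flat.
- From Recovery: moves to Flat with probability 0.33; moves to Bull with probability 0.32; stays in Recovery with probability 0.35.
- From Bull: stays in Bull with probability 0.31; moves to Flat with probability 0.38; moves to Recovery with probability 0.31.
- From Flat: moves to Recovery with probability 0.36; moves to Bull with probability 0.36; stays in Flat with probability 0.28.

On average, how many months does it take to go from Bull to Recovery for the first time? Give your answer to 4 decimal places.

Let t(s) be the expected number of months to first reach Recovery from state s, with t(Recovery) = 0. Conditioning on the first month:
t(Bull) = 1 + 0.31·t(Bull) + 0.38·t(Flat)
t(Flat) = 1 + 0.36·t(Bull) + 0.28·t(Flat)
Solving: t(Bull) = 3.0556, t(Flat) = 2.9167.
Expected months from Bull to Recovery: 3.0556.

3.0556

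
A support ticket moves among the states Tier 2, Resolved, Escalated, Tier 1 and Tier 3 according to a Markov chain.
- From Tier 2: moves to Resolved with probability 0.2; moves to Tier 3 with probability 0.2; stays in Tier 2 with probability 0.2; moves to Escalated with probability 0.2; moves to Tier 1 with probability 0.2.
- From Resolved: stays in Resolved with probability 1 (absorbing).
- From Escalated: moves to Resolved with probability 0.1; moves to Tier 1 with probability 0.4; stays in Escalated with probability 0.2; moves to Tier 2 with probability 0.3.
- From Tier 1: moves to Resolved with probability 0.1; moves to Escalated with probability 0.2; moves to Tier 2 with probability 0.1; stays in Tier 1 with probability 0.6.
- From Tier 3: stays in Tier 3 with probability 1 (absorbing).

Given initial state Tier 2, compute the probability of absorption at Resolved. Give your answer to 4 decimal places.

Let h(s) be the probability of absorption at Resolved starting from transient state s. Then h(Resolved) = 1 and h(Tier 3) = 0. By first-step analysis:
h(Tier 2) = 0.2·h(Tier 2) + 0.2·1 + 0.2·h(Escalated) + 0.2·h(Tier 1) + 0.2·0
h(Escalated) = 0.3·h(Tier 2) + 0.1·1 + 0.2·h(Escalated) + 0.4·h(Tier 1)
h(Tier 1) = 0.1·h(Tier 2) + 0.1·1 + 0.2·h(Escalated) + 0.6·h(Tier 1)
Solving: h(Tier 2) = 0.6364, h(Escalated) = 0.7576, h(Tier 1) = 0.7879.
Starting from Tier 2, the probability is 0.6364.

0.6364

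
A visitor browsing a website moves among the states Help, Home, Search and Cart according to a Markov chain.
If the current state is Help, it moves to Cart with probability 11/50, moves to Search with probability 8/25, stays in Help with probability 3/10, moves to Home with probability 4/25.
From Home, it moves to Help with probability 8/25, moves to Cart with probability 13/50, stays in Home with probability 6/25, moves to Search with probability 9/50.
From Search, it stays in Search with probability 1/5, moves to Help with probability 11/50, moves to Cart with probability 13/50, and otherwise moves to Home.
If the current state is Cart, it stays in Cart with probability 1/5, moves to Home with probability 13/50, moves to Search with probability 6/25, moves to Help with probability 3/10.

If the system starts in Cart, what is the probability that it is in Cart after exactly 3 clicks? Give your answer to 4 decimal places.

Propagate the distribution vector 3 clicks from Cart.
After 0 clicks: (0.0000, 0.0000, 0.0000, 1.0000)
After 1 click: (0.3000, 0.2600, 0.2400, 0.2000)
After 2 clicks: (0.2860, 0.2392, 0.2388, 0.2360)
After 3 clicks: (0.2857, 0.2409, 0.2390, 0.2344)
P(in Cart after 3 clicks) = 0.2344

0.2344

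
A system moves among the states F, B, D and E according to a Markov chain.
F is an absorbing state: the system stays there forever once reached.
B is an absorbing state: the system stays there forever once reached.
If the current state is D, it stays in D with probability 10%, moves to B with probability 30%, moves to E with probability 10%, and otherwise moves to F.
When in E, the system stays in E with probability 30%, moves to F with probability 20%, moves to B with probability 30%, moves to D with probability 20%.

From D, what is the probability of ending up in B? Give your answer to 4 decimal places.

0.3934

Let h(s) be the probability of absorption at B starting from transient state s. Then h(B) = 1 and h(F) = 0. By first-step analysis:
h(D) = 0.5·0 + 0.3·1 + 0.1·h(D) + 0.1·h(E)
h(E) = 0.2·0 + 0.3·1 + 0.2·h(D) + 0.3·h(E)
Solving: h(D) = 0.3934, h(E) = 0.5410.
Starting from D, the probability is 0.3934.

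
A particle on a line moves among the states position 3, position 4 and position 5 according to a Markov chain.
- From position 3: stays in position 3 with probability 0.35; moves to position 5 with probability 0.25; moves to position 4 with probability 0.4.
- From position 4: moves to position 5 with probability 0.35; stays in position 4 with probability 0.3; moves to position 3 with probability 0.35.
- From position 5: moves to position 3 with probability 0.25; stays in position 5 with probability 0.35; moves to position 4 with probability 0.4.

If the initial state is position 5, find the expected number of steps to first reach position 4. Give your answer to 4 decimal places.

Let t(s) be the expected number of steps to first reach position 4 from state s, with t(position 4) = 0. Conditioning on the first step:
t(position 3) = 1 + 0.35·t(position 3) + 0.25·t(position 5)
t(position 5) = 1 + 0.25·t(position 3) + 0.35·t(position 5)
Solving: t(position 3) = 2.5000, t(position 5) = 2.5000.
Expected steps from position 5 to position 4: 2.5000.

2.5000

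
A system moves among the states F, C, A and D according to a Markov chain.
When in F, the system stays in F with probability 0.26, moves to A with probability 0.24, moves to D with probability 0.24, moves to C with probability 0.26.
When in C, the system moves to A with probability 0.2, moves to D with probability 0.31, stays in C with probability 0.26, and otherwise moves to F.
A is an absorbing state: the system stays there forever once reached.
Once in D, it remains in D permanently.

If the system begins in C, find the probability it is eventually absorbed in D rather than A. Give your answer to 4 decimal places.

0.5834

Let h(s) be the probability of absorption at D starting from transient state s. Then h(D) = 1 and h(A) = 0. By first-step analysis:
h(F) = 0.26·h(F) + 0.26·h(C) + 0.24·0 + 0.24·1
h(C) = 0.23·h(F) + 0.26·h(C) + 0.2·0 + 0.31·1
Solving: h(F) = 0.5293, h(C) = 0.5834.
Starting from C, the probability is 0.5834.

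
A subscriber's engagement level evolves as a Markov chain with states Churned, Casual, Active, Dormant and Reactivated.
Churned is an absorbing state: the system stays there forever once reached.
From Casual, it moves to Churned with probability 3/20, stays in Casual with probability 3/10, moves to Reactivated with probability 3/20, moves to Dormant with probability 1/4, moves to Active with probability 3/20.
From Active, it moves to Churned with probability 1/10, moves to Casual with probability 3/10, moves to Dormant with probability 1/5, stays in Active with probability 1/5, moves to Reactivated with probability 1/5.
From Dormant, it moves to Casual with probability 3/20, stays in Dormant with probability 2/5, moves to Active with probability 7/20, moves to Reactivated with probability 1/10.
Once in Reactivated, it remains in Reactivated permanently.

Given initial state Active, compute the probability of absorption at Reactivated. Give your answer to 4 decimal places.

Let h(s) be the probability of absorption at Reactivated starting from transient state s. Then h(Reactivated) = 1 and h(Churned) = 0. By first-step analysis:
h(Casual) = 0.15·0 + 0.3·h(Casual) + 0.15·h(Active) + 0.25·h(Dormant) + 0.15·1
h(Active) = 0.1·0 + 0.3·h(Casual) + 0.2·h(Active) + 0.2·h(Dormant) + 0.2·1
h(Dormant) = 0.15·h(Casual) + 0.35·h(Active) + 0.4·h(Dormant) + 0.1·1
Solving: h(Casual) = 0.6023, h(Active) = 0.6499, h(Dormant) = 0.6964.
Starting from Active, the probability is 0.6499.

0.6499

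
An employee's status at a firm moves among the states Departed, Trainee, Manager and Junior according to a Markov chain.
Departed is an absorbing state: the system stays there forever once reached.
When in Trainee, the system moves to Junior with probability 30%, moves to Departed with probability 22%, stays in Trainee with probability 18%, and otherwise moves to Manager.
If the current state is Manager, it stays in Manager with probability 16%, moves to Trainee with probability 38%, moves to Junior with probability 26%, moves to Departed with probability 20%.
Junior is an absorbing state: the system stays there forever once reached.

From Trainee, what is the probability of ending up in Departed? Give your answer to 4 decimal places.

Let h(s) be the probability of absorption at Departed starting from transient state s. Then h(Departed) = 1 and h(Junior) = 0. By first-step analysis:
h(Trainee) = 0.22·1 + 0.18·h(Trainee) + 0.3·h(Manager) + 0.3·0
h(Manager) = 0.2·1 + 0.38·h(Trainee) + 0.16·h(Manager) + 0.26·0
Solving: h(Trainee) = 0.4259, h(Manager) = 0.4308.
Starting from Trainee, the probability is 0.4259.

0.4259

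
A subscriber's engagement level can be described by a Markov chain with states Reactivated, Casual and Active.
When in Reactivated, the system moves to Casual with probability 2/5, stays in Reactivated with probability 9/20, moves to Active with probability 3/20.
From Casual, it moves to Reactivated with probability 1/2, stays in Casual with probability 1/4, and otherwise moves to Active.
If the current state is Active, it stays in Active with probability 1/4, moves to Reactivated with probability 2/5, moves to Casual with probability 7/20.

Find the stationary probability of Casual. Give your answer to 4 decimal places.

0.3389

Let the stationary distribution be π with π = πP and π_1 + π_2 + π_3 = 1.
π_1 = 0.45·π_1 + 0.5·π_2 + 0.4·π_3
π_2 = 0.4·π_1 + 0.25·π_2 + 0.35·π_3
Solving with the normalization constraint gives π = (0.4567, 0.3389, 0.2043).
So the stationary probability of Casual is 0.3389.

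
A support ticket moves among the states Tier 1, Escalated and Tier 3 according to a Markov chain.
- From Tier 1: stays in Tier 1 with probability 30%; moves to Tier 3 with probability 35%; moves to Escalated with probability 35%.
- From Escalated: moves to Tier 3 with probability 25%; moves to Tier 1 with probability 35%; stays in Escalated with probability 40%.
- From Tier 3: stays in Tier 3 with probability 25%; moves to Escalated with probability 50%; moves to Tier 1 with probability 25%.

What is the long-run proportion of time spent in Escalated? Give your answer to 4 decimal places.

0.4127

Let the stationary distribution be π with π = πP and π_1 + π_2 + π_3 = 1.
π_1 = 0.3·π_1 + 0.35·π_2 + 0.25·π_3
π_2 = 0.35·π_1 + 0.4·π_2 + 0.5·π_3
Solving with the normalization constraint gives π = (0.3066, 0.4127, 0.2807).
So the stationary probability of Escalated is 0.4127.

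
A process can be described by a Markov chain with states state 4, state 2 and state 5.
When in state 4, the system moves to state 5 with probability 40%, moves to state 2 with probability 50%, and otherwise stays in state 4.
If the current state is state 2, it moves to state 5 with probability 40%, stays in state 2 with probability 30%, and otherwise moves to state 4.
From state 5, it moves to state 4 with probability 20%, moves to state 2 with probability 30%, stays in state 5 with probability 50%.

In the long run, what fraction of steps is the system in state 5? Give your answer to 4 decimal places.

0.4444

Let the stationary distribution be π with π = πP and π_1 + π_2 + π_3 = 1.
π_1 = 0.1·π_1 + 0.3·π_2 + 0.2·π_3
π_2 = 0.5·π_1 + 0.3·π_2 + 0.3·π_3
Solving with the normalization constraint gives π = (0.2130, 0.3426, 0.4444).
So the stationary probability of state 5 is 0.4444.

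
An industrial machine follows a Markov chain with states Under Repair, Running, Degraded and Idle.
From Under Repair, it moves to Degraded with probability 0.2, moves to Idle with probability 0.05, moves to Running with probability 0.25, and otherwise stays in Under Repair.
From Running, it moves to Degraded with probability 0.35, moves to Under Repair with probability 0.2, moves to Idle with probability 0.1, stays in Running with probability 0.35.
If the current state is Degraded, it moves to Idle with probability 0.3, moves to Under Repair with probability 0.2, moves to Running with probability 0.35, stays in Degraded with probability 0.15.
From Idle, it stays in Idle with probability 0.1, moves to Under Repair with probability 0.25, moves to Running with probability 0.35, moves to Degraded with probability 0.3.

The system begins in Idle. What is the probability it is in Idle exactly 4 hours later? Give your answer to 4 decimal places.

Propagate the distribution vector 4 hours from Idle.
After 0 hours: (0.0000, 0.0000, 0.0000, 1.0000)
After 1 hour: (0.2500, 0.3500, 0.3000, 0.1000)
After 2 hours: (0.2800, 0.3250, 0.2475, 0.1475)
After 3 hours: (0.2914, 0.3220, 0.2511, 0.1355)
After 4 hours: (0.2942, 0.3209, 0.2493, 0.1357)
P(in Idle after 4 hours) = 0.1357

0.1357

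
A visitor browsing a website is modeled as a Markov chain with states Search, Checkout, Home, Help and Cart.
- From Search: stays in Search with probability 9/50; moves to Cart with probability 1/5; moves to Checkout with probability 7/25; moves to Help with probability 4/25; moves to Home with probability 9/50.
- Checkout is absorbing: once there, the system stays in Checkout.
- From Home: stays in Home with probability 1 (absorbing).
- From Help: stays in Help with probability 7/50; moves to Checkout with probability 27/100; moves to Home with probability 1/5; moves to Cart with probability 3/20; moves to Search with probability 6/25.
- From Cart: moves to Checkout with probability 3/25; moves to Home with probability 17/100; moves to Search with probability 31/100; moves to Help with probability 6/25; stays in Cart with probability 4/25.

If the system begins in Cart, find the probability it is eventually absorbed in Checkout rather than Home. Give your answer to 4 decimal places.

Let h(s) be the probability of absorption at Checkout starting from transient state s. Then h(Checkout) = 1 and h(Home) = 0. By first-step analysis:
h(Search) = 0.18·h(Search) + 0.28·1 + 0.18·0 + 0.16·h(Help) + 0.2·h(Cart)
h(Help) = 0.24·h(Search) + 0.27·1 + 0.2·0 + 0.14·h(Help) + 0.15·h(Cart)
h(Cart) = 0.31·h(Search) + 0.12·1 + 0.17·0 + 0.24·h(Help) + 0.16·h(Cart)
Solving: h(Search) = 0.5781, h(Help) = 0.5656, h(Cart) = 0.5178.
Starting from Cart, the probability is 0.5178.

0.5178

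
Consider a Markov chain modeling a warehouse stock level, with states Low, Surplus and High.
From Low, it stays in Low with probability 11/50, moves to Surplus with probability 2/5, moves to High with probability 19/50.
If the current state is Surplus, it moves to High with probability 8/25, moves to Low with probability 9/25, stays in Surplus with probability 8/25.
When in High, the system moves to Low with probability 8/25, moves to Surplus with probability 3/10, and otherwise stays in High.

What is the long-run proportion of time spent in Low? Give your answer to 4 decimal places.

0.3032

Let the stationary distribution be π with π = πP and π_1 + π_2 + π_3 = 1.
π_1 = 0.22·π_1 + 0.36·π_2 + 0.32·π_3
π_2 = 0.4·π_1 + 0.32·π_2 + 0.3·π_3
Solving with the normalization constraint gives π = (0.3032, 0.3371, 0.3598).
So the stationary probability of Low is 0.3032.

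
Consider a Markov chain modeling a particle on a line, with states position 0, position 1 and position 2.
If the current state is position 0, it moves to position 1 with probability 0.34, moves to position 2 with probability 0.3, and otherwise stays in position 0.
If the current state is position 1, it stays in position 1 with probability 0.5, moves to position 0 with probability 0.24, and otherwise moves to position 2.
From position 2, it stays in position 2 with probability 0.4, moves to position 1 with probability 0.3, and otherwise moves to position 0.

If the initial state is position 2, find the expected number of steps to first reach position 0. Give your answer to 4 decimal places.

Let t(s) be the expected number of steps to first reach position 0 from state s, with t(position 0) = 0. Conditioning on the first step:
t(position 1) = 1 + 0.5·t(position 1) + 0.26·t(position 2)
t(position 2) = 1 + 0.3·t(position 1) + 0.4·t(position 2)
Solving: t(position 1) = 3.8739, t(position 2) = 3.6036.
Expected steps from position 2 to position 0: 3.6036.

3.6036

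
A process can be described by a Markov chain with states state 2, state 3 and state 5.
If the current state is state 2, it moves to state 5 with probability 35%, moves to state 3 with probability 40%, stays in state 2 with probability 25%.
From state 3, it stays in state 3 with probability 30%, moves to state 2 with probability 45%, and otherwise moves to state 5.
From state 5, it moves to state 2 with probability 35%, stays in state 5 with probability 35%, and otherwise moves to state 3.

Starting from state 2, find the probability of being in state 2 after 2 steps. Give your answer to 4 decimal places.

Sum over the intermediate state after 1 step:
P = P(state 2→state 2)·P(state 2→state 2) + P(state 2→state 3)·P(state 3→state 2) + P(state 2→state 5)·P(state 5→state 2)
  = 0.25×0.25 + 0.4×0.45 + 0.35×0.35
  = 0.0625 + 0.1800 + 0.1225 = 0.3650

0.3650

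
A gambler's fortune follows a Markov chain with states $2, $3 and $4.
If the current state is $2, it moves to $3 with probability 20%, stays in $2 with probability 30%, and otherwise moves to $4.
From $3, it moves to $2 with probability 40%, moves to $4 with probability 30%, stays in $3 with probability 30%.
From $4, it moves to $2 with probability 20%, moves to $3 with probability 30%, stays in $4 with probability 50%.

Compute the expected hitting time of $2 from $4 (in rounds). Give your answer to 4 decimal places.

3.8462

Let t(s) be the expected number of rounds to first reach $2 from state s, with t($2) = 0. Conditioning on the first round:
t($3) = 1 + 0.3·t($3) + 0.3·t($4)
t($4) = 1 + 0.3·t($3) + 0.5·t($4)
Solving: t($3) = 3.0769, t($4) = 3.8462.
Expected rounds from $4 to $2: 3.8462.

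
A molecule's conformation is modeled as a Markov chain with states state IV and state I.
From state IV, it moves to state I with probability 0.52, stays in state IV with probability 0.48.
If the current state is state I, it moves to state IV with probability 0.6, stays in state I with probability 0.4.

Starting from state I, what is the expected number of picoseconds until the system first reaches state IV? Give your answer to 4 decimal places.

Let t(s) be the expected number of picoseconds to first reach state IV from state s, with t(state IV) = 0. Conditioning on the first picosecond:
t(state I) = 1 + 0.4·t(state I)
Solving: t(state I) = 1.6667.
Expected picoseconds from state I to state IV: 1.6667.

1.6667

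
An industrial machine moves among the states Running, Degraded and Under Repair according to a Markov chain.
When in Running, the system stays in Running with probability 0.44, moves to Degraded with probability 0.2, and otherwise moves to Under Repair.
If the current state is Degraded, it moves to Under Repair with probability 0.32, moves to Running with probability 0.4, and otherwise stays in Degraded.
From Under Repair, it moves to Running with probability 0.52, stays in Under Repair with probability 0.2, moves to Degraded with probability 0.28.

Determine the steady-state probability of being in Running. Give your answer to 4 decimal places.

Let the stationary distribution be π with π = πP and π_1 + π_2 + π_3 = 1.
π_1 = 0.44·π_1 + 0.4·π_2 + 0.52·π_3
π_2 = 0.2·π_1 + 0.28·π_2 + 0.28·π_3
Solving with the normalization constraint gives π = (0.4544, 0.2436, 0.3019).
So the stationary probability of Running is 0.4544.

0.4544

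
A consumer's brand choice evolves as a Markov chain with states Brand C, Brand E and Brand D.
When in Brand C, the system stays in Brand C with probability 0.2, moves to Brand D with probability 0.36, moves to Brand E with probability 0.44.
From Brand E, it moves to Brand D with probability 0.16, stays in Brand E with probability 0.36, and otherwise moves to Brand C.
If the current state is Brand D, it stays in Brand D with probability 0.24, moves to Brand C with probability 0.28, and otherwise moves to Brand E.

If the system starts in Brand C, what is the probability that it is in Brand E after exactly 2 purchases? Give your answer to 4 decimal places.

Sum over the intermediate state after 1 purchase:
P = P(Brand C→Brand C)·P(Brand C→Brand E) + P(Brand C→Brand E)·P(Brand E→Brand E) + P(Brand C→Brand D)·P(Brand D→Brand E)
  = 0.2×0.44 + 0.44×0.36 + 0.36×0.48
  = 0.0880 + 0.1584 + 0.1728 = 0.4192

0.4192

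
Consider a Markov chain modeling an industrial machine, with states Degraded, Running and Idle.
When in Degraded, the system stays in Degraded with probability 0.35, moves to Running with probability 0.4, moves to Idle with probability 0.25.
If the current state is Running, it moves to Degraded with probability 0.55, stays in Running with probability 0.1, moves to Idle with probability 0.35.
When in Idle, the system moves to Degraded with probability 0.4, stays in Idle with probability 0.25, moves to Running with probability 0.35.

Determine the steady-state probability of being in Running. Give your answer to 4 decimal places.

Let the stationary distribution be π with π = πP and π_1 + π_2 + π_3 = 1.
π_1 = 0.35·π_1 + 0.55·π_2 + 0.4·π_3
π_2 = 0.4·π_1 + 0.1·π_2 + 0.35·π_3
Solving with the normalization constraint gives π = (0.4234, 0.2969, 0.2797).
So the stationary probability of Running is 0.2969.

0.2969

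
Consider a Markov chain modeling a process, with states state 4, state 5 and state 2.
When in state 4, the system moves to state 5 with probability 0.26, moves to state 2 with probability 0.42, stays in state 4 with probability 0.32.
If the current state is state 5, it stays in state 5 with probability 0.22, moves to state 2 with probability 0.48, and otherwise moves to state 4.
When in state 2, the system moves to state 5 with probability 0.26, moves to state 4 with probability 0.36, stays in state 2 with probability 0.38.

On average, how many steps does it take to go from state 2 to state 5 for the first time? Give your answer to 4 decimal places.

Let t(s) be the expected number of steps to first reach state 5 from state s, with t(state 5) = 0. Conditioning on the first step:
t(state 4) = 1 + 0.32·t(state 4) + 0.42·t(state 2)
t(state 2) = 1 + 0.36·t(state 4) + 0.38·t(state 2)
Solving: t(state 4) = 3.8462, t(state 2) = 3.8462.
Expected steps from state 2 to state 5: 3.8462.

3.8462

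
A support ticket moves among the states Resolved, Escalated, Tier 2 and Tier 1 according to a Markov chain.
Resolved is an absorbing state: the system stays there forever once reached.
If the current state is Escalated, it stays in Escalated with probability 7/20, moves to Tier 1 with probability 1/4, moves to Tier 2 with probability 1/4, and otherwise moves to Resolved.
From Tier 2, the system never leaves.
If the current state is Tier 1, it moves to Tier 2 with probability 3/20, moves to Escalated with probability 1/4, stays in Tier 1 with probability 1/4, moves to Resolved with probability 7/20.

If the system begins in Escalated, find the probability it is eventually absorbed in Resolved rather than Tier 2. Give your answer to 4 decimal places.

Let h(s) be the probability of absorption at Resolved starting from transient state s. Then h(Resolved) = 1 and h(Tier 2) = 0. By first-step analysis:
h(Escalated) = 0.15·1 + 0.35·h(Escalated) + 0.25·0 + 0.25·h(Tier 1)
h(Tier 1) = 0.35·1 + 0.25·h(Escalated) + 0.15·0 + 0.25·h(Tier 1)
Solving: h(Escalated) = 0.4706, h(Tier 1) = 0.6235.
Starting from Escalated, the probability is 0.4706.

0.4706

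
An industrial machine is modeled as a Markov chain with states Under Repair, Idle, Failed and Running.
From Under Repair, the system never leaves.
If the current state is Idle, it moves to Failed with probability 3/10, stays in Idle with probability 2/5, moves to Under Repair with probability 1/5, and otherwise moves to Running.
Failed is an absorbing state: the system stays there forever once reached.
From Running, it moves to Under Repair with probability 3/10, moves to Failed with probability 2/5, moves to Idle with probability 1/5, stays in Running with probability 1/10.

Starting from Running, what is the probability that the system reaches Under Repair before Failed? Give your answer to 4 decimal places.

Let h(s) be the probability of absorption at Under Repair starting from transient state s. Then h(Under Repair) = 1 and h(Failed) = 0. By first-step analysis:
h(Idle) = 0.2·1 + 0.4·h(Idle) + 0.3·0 + 0.1·h(Running)
h(Running) = 0.3·1 + 0.2·h(Idle) + 0.4·0 + 0.1·h(Running)
Solving: h(Idle) = 0.4038, h(Running) = 0.4231.
Starting from Running, the probability is 0.4231.

0.4231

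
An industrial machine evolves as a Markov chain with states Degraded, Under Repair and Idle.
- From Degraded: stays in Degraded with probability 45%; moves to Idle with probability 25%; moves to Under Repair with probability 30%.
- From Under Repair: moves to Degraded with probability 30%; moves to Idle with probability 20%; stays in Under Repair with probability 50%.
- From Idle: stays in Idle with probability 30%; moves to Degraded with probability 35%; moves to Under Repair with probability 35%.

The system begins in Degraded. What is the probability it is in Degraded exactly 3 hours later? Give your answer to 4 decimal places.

0.3694

Propagate the distribution vector 3 hours from Degraded.
After 0 hours: (1.0000, 0.0000, 0.0000)
After 1 hour: (0.4500, 0.3000, 0.2500)
After 2 hours: (0.3800, 0.3725, 0.2475)
After 3 hours: (0.3694, 0.3869, 0.2438)
P(in Degraded after 3 hours) = 0.3694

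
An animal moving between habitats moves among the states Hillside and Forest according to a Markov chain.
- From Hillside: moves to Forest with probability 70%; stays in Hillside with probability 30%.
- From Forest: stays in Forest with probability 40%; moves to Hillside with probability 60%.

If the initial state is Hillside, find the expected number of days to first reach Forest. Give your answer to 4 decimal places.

Let t(s) be the expected number of days to first reach Forest from state s, with t(Forest) = 0. Conditioning on the first day:
t(Hillside) = 1 + 0.3·t(Hillside)
Solving: t(Hillside) = 1.4286.
Expected days from Hillside to Forest: 1.4286.

1.4286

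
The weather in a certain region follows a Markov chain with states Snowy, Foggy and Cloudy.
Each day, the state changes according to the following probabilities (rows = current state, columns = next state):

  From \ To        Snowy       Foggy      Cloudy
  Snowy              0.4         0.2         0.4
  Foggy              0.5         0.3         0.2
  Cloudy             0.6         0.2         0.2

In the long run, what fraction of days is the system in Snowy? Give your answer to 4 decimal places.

0.4815

Let the stationary distribution be π with π = πP and π_1 + π_2 + π_3 = 1.
π_1 = 0.4·π_1 + 0.5·π_2 + 0.6·π_3
π_2 = 0.2·π_1 + 0.3·π_2 + 0.2·π_3
Solving with the normalization constraint gives π = (0.4815, 0.2222, 0.2963).
So the stationary probability of Snowy is 0.4815.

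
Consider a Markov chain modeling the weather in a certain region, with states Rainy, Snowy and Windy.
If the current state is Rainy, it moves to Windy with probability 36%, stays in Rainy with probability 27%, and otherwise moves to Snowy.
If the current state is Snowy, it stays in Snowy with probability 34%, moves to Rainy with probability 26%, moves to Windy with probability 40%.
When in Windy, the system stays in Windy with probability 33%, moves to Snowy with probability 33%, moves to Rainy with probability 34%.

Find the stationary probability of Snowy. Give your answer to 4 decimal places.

0.3451

Let the stationary distribution be π with π = πP and π_1 + π_2 + π_3 = 1.
π_1 = 0.27·π_1 + 0.26·π_2 + 0.34·π_3
π_2 = 0.37·π_1 + 0.34·π_2 + 0.33·π_3
Solving with the normalization constraint gives π = (0.2920, 0.3451, 0.3629).
So the stationary probability of Snowy is 0.3451.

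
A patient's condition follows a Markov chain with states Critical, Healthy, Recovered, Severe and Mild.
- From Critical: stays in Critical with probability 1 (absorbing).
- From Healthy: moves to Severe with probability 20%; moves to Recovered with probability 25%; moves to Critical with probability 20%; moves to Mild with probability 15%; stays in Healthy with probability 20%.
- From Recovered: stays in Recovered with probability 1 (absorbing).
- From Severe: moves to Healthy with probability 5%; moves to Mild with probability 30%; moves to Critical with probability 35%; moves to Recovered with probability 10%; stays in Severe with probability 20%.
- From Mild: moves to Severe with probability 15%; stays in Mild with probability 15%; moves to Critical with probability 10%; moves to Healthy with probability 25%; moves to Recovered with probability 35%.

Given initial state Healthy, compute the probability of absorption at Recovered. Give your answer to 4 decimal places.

0.5316

Let h(s) be the probability of absorption at Recovered starting from transient state s. Then h(Recovered) = 1 and h(Critical) = 0. By first-step analysis:
h(Healthy) = 0.2·0 + 0.2·h(Healthy) + 0.25·1 + 0.2·h(Severe) + 0.15·h(Mild)
h(Severe) = 0.35·0 + 0.05·h(Healthy) + 0.1·1 + 0.2·h(Severe) + 0.3·h(Mild)
h(Mild) = 0.1·0 + 0.25·h(Healthy) + 0.35·1 + 0.15·h(Severe) + 0.15·h(Mild)
Solving: h(Healthy) = 0.5316, h(Severe) = 0.3976, h(Mild) = 0.6383.
Starting from Healthy, the probability is 0.5316.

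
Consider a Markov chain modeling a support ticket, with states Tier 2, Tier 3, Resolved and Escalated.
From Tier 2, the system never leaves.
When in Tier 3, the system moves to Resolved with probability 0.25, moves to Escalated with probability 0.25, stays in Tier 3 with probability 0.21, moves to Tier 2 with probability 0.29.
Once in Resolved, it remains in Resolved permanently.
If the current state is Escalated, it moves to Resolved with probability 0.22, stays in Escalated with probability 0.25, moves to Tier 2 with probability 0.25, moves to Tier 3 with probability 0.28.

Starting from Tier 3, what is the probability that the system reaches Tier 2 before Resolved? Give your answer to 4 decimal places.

0.5359

Let h(s) be the probability of absorption at Tier 2 starting from transient state s. Then h(Tier 2) = 1 and h(Resolved) = 0. By first-step analysis:
h(Tier 3) = 0.29·1 + 0.21·h(Tier 3) + 0.25·0 + 0.25·h(Escalated)
h(Escalated) = 0.25·1 + 0.28·h(Tier 3) + 0.22·0 + 0.25·h(Escalated)
Solving: h(Tier 3) = 0.5359, h(Escalated) = 0.5334.
Starting from Tier 3, the probability is 0.5359.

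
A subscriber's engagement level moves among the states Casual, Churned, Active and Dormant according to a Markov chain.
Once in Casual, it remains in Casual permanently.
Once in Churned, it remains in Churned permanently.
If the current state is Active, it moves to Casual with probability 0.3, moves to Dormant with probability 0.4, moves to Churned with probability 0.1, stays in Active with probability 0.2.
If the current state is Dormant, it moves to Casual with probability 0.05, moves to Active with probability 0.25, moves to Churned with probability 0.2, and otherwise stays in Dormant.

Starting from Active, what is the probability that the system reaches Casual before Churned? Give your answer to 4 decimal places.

0.5667

Let h(s) be the probability of absorption at Casual starting from transient state s. Then h(Casual) = 1 and h(Churned) = 0. By first-step analysis:
h(Active) = 0.3·1 + 0.1·0 + 0.2·h(Active) + 0.4·h(Dormant)
h(Dormant) = 0.05·1 + 0.2·0 + 0.25·h(Active) + 0.5·h(Dormant)
Solving: h(Active) = 0.5667, h(Dormant) = 0.3833.
Starting from Active, the probability is 0.5667.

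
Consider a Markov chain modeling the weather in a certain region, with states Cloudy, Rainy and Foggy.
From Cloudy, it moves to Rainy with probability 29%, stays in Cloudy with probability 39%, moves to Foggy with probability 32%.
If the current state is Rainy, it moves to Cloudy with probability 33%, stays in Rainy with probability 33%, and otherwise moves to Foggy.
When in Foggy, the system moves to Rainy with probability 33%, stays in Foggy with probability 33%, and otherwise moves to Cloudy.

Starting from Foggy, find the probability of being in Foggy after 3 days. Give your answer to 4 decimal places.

Propagate the distribution vector 3 days from Foggy.
After 0 days: (0.0000, 0.0000, 1.0000)
After 1 day: (0.3400, 0.3300, 0.3300)
After 2 days: (0.3537, 0.3164, 0.3299)
After 3 days: (0.3545, 0.3159, 0.3296)
P(in Foggy after 3 days) = 0.3296

0.3296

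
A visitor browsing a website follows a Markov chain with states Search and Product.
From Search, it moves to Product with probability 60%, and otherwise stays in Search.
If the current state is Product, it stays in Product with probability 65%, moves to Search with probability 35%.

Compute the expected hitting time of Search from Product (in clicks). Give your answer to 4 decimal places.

Let t(s) be the expected number of clicks to first reach Search from state s, with t(Search) = 0. Conditioning on the first click:
t(Product) = 1 + 0.65·t(Product)
Solving: t(Product) = 2.8571.
Expected clicks from Product to Search: 2.8571.

2.8571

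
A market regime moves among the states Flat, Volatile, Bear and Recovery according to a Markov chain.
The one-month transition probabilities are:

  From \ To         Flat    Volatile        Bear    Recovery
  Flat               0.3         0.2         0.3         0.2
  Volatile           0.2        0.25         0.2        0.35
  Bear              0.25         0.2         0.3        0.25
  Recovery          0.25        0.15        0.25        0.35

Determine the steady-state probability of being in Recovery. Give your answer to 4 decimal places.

0.2855

Let the stationary distribution be π with π = πP and π_1 + π_2 + π_3 + π_4 = 1.
π_1 = 0.3·π_1 + 0.2·π_2 + 0.25·π_3 + 0.25·π_4
π_2 = 0.2·π_1 + 0.25·π_2 + 0.2·π_3 + 0.15·π_4
π_3 = 0.3·π_1 + 0.2·π_2 + 0.3·π_3 + 0.25·π_4
Solving with the normalization constraint gives π = (0.2529, 0.1955, 0.2662, 0.2855).
So the stationary probability of Recovery is 0.2855.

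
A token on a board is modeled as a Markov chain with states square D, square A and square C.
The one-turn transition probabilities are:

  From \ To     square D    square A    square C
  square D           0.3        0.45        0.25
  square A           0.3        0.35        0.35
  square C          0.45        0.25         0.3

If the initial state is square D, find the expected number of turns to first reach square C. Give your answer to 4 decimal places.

3.4375

Let t(s) be the expected number of turns to first reach square C from state s, with t(square C) = 0. Conditioning on the first turn:
t(square D) = 1 + 0.3·t(square D) + 0.45·t(square A)
t(square A) = 1 + 0.3·t(square D) + 0.35·t(square A)
Solving: t(square D) = 3.4375, t(square A) = 3.1250.
Expected turns from square D to square C: 3.4375.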